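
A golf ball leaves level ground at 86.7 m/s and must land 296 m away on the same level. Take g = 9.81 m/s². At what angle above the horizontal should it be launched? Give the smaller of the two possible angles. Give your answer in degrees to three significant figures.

11.4°

From R = (v₀²/g) sin 2θ: sin 2θ = 9.81 × 296 / 7516.9 = 0.3863.
2θ = 22.72° or 180° − 22.72° = 157.3°, so θ = 11.36° or 78.64°.
The smaller angle is 11.36°.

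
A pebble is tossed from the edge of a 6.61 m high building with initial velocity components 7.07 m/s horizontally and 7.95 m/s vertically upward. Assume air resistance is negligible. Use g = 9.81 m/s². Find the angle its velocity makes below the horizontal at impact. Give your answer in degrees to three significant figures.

63.0°

With up positive and y = 0 at the ground: y(t) = 6.61 + (7.950) t − 4.905 t². Setting y = 0 and taking the positive root: t = [7.950 + √(7.950² + 2·9.81·6.61)] / 9.81 = (7.950 + 13.89) / 9.81 = 2.226 s.
At impact: v_y = v_y0 − g t = −13.89 m/s; vₓ = 7.070 m/s.
Angle below horizontal: arctan(|v_y|/vₓ) = arctan(13.89/7.070) = 63.02°.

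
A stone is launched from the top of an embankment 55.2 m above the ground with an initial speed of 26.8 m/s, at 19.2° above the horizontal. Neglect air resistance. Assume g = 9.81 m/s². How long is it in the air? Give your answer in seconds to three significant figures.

Components: vₓ = 26.80 cos 19.2° = 25.31 m/s, v_y0 = 26.80 sin 19.2° = 8.814 m/s.
With up positive and y = 0 at the ground: y(t) = 55.2 + (8.814) t − 4.905 t². Setting y = 0 and taking the positive root: t = [8.814 + √(8.814² + 2·9.81·55.2)] / 9.81 = (8.814 + 34.07) / 9.81 = 4.371 s.

4.37 s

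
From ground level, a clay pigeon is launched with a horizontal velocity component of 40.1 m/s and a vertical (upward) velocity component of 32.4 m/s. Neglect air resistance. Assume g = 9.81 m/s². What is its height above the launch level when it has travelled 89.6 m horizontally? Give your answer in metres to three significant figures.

Time to reach x = 89.6 m: t = x/vₓ = 89.6/40.10 = 2.234 s.
Height: y = v_y0 t − ½ g t² = 32.40 × 2.234 − 4.905 × 2.234² = 72.40 − 24.49 = 47.91 m.

47.9 m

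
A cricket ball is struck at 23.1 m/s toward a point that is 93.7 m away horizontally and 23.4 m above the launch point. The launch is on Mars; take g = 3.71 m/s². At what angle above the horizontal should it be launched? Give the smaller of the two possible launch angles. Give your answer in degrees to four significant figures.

Trajectory: y = x tanθ − g x² (1 + tan²θ)/(2v₀²). With x = 93.7, y = 23.4, v₀ = 23.1, g = 3.71:
30.52 tan²θ − 93.7 tanθ + (53.92) = 0.
tanθ = [93.7 ± √(93.7² − 4 × 30.52 × (53.92))] / (2 × 30.52) = (93.7 ± 46.87) / 61.04, giving tanθ = 0.7672 or 2.303.
θ = 37.49° or 66.53°; the smaller is 37.49°.

37.49°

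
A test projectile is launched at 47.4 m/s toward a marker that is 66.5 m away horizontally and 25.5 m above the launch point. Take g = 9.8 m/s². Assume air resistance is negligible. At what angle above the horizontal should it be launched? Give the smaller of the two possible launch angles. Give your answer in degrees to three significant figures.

30.0°

Trajectory: y = x tanθ − g x² (1 + tan²θ)/(2v₀²). With x = 66.5, y = 25.5, v₀ = 47.4, g = 9.80:
9.645 tan²θ − 66.5 tanθ + (35.14) = 0.
tanθ = [66.5 ± √(66.5² − 4 × 9.645 × (35.14))] / (2 × 9.645) = (66.5 ± 55.38) / 19.29, giving tanθ = 0.5767 or 6.318.
θ = 29.97° or 81.01°; the smaller is 29.97°.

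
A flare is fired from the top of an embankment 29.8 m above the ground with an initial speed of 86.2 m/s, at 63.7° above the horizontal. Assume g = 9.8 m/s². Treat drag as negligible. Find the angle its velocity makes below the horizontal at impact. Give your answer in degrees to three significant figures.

64.7°

Components: vₓ = 86.20 cos 63.7° = 38.19 m/s, v_y0 = 86.20 sin 63.7° = 77.28 m/s.
With up positive and y = 0 at the ground: y(t) = 29.8 + (77.28) t − 4.900 t². Setting y = 0 and taking the positive root: t = [77.28 + √(77.28² + 2·9.80·29.8)] / 9.80 = (77.28 + 80.97) / 9.80 = 16.15 s.
At impact: v_y = v_y0 − g t = −80.97 m/s; vₓ = 38.19 m/s.
Angle below horizontal: arctan(|v_y|/vₓ) = arctan(80.97/38.19) = 64.75°.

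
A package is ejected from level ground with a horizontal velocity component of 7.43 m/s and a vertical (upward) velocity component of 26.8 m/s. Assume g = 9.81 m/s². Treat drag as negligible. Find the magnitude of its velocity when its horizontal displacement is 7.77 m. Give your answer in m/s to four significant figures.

x = vₓ t ⇒ t = 7.77/7.430 = 1.046 s.
Vertical velocity there: v_y = v_y0 − g t = 26.80 − 9.81 × 1.046 = 16.54 m/s.
Speed: √(vₓ² + v_y²) = √(7.430² + 16.54²) = 18.13 m/s.

18.13 m/s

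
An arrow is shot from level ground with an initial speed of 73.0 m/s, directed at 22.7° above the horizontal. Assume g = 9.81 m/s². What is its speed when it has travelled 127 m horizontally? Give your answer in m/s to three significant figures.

68.0 m/s

Horizontal component vₓ = 73.00 cos 22.7° = 67.35 m/s; vertical v_y0 = 73.00 sin 22.7° = 28.17 m/s.
x = vₓ t ⇒ t = 127/67.35 = 1.886 s.
Vertical velocity there: v_y = v_y0 − g t = 28.17 − 9.81 × 1.886 = 9.671 m/s.
Speed: √(vₓ² + v_y²) = √(67.35² + 9.671²) = 68.04 m/s.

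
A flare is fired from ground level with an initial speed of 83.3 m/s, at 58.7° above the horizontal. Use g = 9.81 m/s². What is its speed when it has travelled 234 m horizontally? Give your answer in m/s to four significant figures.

46.92 m/s

Resolve: vₓ = 83.30 cos 58.7° = 43.28 m/s and v_y0 = 83.30 sin 58.7° = 71.18 m/s.
Time to reach x = 234 m: t = x/vₓ = 234/43.28 = 5.407 s.
Vertical velocity there: v_y = v_y0 − g t = 71.18 − 9.81 × 5.407 = 18.13 m/s.
Speed: √(vₓ² + v_y²) = √(43.28² + 18.13²) = 46.92 m/s.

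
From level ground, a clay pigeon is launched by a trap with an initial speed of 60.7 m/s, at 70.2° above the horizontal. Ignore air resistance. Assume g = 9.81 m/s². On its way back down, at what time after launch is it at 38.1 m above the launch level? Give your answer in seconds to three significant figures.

10.9 s

Resolve: vₓ = 60.70 cos 70.2° = 20.56 m/s and v_y0 = 60.70 sin 70.2° = 57.11 m/s.
Set y = v_y0 t − ½ g t² = 38.1: 4.905 t² − 57.11 t + 38.1 = 0.
Quadratic formula: t = (57.11 ± √2514.2) / 9.81 = (57.11 ± 50.14) / 9.81 → t = 0.7105 s or 10.93 s.
The descending-branch root is 10.93 s.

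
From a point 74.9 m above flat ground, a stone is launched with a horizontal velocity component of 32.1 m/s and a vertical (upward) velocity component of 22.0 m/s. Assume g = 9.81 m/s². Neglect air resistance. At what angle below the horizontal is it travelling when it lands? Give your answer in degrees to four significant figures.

54.01°

The projectile lands when y = 74.9 + (22.00) t − ½·9.81·t² = 0. Positive root: t = (22.00 + √(22.00² + 2·9.81·74.9)) / 9.81 = (22.00 + 44.20) / 9.81 = 6.748 s.
At impact: v_y = v_y0 − g t = −44.20 m/s; vₓ = 32.10 m/s.
Angle below horizontal: arctan(|v_y|/vₓ) = arctan(44.20/32.10) = 54.01°.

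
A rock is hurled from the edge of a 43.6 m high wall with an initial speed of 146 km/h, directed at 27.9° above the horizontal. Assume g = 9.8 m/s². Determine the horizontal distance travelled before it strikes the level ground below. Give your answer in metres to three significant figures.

197 m

Convert: 146 km/h = 146/3.6 = 40.56 m/s.
Horizontal component vₓ = 40.56 cos 27.9° = 35.84 m/s; vertical v_y0 = 40.56 sin 27.9° = 18.98 m/s.
The projectile lands when y = 43.6 + (18.98) t − ½·9.80·t² = 0. Positive root: t = (18.98 + √(18.98² + 2·9.80·43.6)) / 9.80 = (18.98 + 34.85) / 9.80 = 5.493 s.
Horizontal distance: R = vₓ t = 35.84 × 5.493 = 196.9 m.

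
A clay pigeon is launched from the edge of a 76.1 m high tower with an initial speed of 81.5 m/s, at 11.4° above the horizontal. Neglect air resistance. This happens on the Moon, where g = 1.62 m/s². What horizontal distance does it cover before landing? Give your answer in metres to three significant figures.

Horizontal component vₓ = 81.50 cos 11.4° = 79.89 m/s; vertical v_y0 = 81.50 sin 11.4° = 16.11 m/s.
With up positive and y = 0 at the ground: y(t) = 76.1 + (16.11) t − 0.8100 t². Setting y = 0 and taking the positive root: t = [16.11 + √(16.11² + 2·1.62·76.1)] / 1.62 = (16.11 + 22.50) / 1.62 = 23.83 s.
Horizontal distance: R = vₓ t = 79.89 × 23.83 = 1904 m.

1900 m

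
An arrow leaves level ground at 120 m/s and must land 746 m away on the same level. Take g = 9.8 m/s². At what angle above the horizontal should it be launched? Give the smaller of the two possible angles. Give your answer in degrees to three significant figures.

Level-ground range R = v₀² sin(2θ)/g ⇒ sin(2θ) = gR/v₀² = 9.80 × 746 / 120² = 0.5077.
2θ = 30.51° or 180° − 30.51° = 149.5°, so θ = 15.26° or 74.74°.
The smaller angle is 15.26°.

15.3°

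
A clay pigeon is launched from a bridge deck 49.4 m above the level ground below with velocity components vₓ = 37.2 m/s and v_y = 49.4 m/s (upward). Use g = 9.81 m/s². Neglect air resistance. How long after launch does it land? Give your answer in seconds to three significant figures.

The projectile lands when y = 49.4 + (49.40) t − ½·9.81·t² = 0. Positive root: t = (49.40 + √(49.40² + 2·9.81·49.4)) / 9.81 = (49.40 + 58.39) / 9.81 = 10.99 s.

11.0 s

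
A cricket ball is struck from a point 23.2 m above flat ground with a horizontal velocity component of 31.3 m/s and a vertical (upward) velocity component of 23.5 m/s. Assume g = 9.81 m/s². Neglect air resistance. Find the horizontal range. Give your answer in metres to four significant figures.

176.3 m

With up positive and y = 0 at the ground: y(t) = 23.2 + (23.50) t − 4.905 t². Setting y = 0 and taking the positive root: t = [23.50 + √(23.50² + 2·9.81·23.2)] / 9.81 = (23.50 + 31.74) / 9.81 = 5.631 s.
Horizontal distance: R = vₓ t = 31.30 × 5.631 = 176.3 m.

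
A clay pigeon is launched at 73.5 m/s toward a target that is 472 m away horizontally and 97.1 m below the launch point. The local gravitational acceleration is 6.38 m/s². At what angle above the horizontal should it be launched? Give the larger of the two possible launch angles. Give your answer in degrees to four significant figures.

Trajectory: y = x tanθ − g x² (1 + tan²θ)/(2v₀²). With x = 472, y = −97.1, v₀ = 73.5, g = 6.38:
131.6 tan²θ − 472 tanθ + (34.45) = 0.
tanθ = [472 ± √(472² − 4 × 131.6 × (34.45))] / (2 × 131.6) = (472 ± 452.4) / 263.1, giving tanθ = 0.07454 or 3.513.
θ = 4.263° or 74.11°; the larger is 74.11°.

74.11°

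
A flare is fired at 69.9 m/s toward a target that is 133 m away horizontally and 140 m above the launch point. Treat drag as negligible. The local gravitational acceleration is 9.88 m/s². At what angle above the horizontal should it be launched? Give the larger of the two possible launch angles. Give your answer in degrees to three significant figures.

Trajectory: y = x tanθ − g x² (1 + tan²θ)/(2v₀²). With x = 133, y = 140, v₀ = 69.9, g = 9.88:
17.88 tan²θ − 133 tanθ + (157.9) = 0.
tanθ = [133 ± √(133² − 4 × 17.88 × (157.9))] / (2 × 17.88) = (133 ± 79.96) / 35.77, giving tanθ = 1.483 or 5.954.
θ = 56.00° or 80.47°; the larger is 80.47°.

80.5°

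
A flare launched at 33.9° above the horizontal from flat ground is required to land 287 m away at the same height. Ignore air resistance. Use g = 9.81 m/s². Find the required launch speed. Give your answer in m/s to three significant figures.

Level-ground range: R = v₀² sin(2θ)/g, so v₀ = √(gR / sin 2θ).
v₀ = √(9.81 × 287 / sin 67.80°) = √(2815 / 0.9259) = √3040.9 = 55.14 m/s.

55.1 m/s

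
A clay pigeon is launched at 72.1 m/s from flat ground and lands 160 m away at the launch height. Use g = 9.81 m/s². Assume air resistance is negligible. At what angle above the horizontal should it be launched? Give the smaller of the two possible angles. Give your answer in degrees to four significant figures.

From R = (v₀²/g) sin 2θ: sin 2θ = 9.81 × 160 / 5198.4 = 0.3019.
2θ = 17.57° or 180° − 17.57° = 162.4°, so θ = 8.787° or 81.21°.
The smaller angle is 8.787°.

8.787°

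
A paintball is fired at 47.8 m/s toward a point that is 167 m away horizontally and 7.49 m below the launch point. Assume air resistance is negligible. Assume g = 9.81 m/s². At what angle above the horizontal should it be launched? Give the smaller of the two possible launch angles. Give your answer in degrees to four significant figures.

19.81°

Trajectory: y = x tanθ − g x² (1 + tan²θ)/(2v₀²). With x = 167, y = −7.49, v₀ = 47.8, g = 9.81:
59.87 tan²θ − 167 tanθ + (52.38) = 0.
tanθ = [167 ± √(167² − 4 × 59.87 × (52.38))] / (2 × 59.87) = (167 ± 123.9) / 119.7, giving tanθ = 0.3602 or 2.429.
θ = 19.81° or 67.62°; the smaller is 19.81°.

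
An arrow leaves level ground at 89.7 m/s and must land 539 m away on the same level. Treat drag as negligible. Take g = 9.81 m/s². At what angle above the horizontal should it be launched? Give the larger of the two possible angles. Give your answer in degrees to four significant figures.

From R = (v₀²/g) sin 2θ: sin 2θ = 9.81 × 539 / 8046.1 = 0.6572.
2θ = 41.08° or 180° − 41.08° = 138.9°, so θ = 20.54° or 69.46°.
The larger angle is 69.46°.

69.46°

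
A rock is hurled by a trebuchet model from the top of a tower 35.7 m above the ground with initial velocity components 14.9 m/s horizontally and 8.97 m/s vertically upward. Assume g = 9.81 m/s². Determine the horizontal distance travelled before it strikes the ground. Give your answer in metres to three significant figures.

56.1 m

The projectile lands when y = 35.7 + (8.970) t − ½·9.81·t² = 0. Positive root: t = (8.970 + √(8.970² + 2·9.81·35.7)) / 9.81 = (8.970 + 27.94) / 9.81 = 3.763 s.
Horizontal distance: R = vₓ t = 14.90 × 3.763 = 56.07 m.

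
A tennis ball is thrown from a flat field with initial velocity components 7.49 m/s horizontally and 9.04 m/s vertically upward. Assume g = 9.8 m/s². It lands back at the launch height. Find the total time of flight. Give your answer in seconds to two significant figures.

It returns to y = 0 when t = 2 v_y0 / g = 2(9.040)/9.80 = 1.845 s.

1.8 s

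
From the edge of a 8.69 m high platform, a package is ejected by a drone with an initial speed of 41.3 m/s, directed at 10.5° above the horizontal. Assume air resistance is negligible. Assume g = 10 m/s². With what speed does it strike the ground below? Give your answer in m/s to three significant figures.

Resolve: vₓ = 41.30 cos 10.5° = 40.61 m/s and v_y0 = 41.30 sin 10.5° = 7.526 m/s.
Vertical motion (up positive, ground at y = 0): 5.000 t² − (7.526) t − 8.69 = 0, so t = (7.526 + √(7.526² + 2·10.0·8.69)) / 10.0 = (7.526 + 15.18) / 10.0 = 2.271 s.
Vertical velocity at impact: v_y = v_y0 − g t = 7.526 − 10.0 × 2.271 = −15.18 m/s.
Speed: |v| = √(vₓ² + v_y²) = √(40.61² + 15.18²) = 43.35 m/s.

43.4 m/s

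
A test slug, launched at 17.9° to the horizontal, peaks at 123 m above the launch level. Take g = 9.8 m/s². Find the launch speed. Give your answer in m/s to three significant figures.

160 m/s

At the peak v_y = 0, so v_y0 = √(2gH) = √(2 × 9.80 × 123) = 49.10 m/s.
v_y0 = v₀ sin θ ⇒ v₀ = 49.10 / sin 17.9° = 159.7 m/s.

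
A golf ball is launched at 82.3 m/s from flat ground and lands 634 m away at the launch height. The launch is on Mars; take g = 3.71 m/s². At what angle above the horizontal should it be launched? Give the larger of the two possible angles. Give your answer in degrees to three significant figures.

R = v₀² sin 2θ / g gives sin 2θ = gR/v₀² = 3.71·634/82.3² = 0.3473.
2θ = 20.32° or 180° − 20.32° = 159.7°, so θ = 10.16° or 79.84°.
The larger angle is 79.84°.

79.8°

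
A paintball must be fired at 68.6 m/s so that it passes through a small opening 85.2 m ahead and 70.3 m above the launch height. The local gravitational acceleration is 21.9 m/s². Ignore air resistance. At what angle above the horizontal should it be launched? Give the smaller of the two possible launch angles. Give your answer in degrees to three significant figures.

Trajectory: y = x tanθ − g x² (1 + tan²θ)/(2v₀²). With x = 85.2, y = 70.3, v₀ = 68.6, g = 21.9:
16.89 tan²θ − 85.2 tanθ + (87.19) = 0.
tanθ = [85.2 ± √(85.2² − 4 × 16.89 × (87.19))] / (2 × 16.89) = (85.2 ± 36.99) / 33.78, giving tanθ = 1.427 or 3.617.
θ = 54.98° or 74.55°; the smaller is 54.98°.

55.0°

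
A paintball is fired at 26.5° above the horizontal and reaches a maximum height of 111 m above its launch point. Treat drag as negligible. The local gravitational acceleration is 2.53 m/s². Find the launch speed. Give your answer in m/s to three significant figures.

At the peak v_y = 0, so v_y0 = √(2gH) = √(2 × 2.53 × 111) = 23.70 m/s.
v_y0 = v₀ sin θ ⇒ v₀ = 23.70 / sin 26.5° = 53.11 m/s.

53.1 m/s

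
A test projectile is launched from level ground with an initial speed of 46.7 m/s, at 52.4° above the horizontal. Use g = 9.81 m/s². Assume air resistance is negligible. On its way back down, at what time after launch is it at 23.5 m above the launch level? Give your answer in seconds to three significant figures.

Horizontal component vₓ = 46.70 cos 52.4° = 28.49 m/s; vertical v_y0 = 46.70 sin 52.4° = 37.00 m/s.
Height y(t) = 37.00 t − 4.905 t² = 23.5 gives 4.905 t² − 37.00 t + 23.5 = 0.
t = [37.00 ± √(37.00² − 2·9.81·23.5)] / 9.81 = (37.00 ± 30.13) / 9.81, so t = 0.7001 s or t = 6.843 s.
The descending-branch root is 6.843 s.

6.84 s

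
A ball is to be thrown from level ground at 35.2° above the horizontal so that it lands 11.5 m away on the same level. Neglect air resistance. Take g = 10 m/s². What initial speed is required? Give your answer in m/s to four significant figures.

On level ground R = v₀² sin 2θ / g ⇒ v₀ = √(gR / sin 2θ).
v₀ = √(10.0 × 11.5 / sin 70.40°) = √(115.0 / 0.9421) = √122.07 = 11.05 m/s.

11.05 m/s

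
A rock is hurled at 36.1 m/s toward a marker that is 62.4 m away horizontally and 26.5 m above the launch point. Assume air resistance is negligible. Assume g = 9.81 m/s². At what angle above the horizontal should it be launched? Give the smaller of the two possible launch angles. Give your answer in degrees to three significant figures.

39.2°

Trajectory: y = x tanθ − g x² (1 + tan²θ)/(2v₀²). With x = 62.4, y = 26.5, v₀ = 36.1, g = 9.81:
14.66 tan²θ − 62.4 tanθ + (41.16) = 0.
tanθ = [62.4 ± √(62.4² − 4 × 14.66 × (41.16))] / (2 × 14.66) = (62.4 ± 38.49) / 29.31, giving tanθ = 0.8159 or 3.442.
θ = 39.21° or 73.80°; the smaller is 39.21°.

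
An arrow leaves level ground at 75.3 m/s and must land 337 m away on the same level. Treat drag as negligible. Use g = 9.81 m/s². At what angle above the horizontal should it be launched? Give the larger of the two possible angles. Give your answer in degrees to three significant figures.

R = v₀² sin 2θ / g gives sin 2θ = gR/v₀² = 9.81·337/75.3² = 0.5831.
2θ = 35.67° or 180° − 35.67° = 144.3°, so θ = 17.83° or 72.17°.
The larger angle is 72.17°.

72.2°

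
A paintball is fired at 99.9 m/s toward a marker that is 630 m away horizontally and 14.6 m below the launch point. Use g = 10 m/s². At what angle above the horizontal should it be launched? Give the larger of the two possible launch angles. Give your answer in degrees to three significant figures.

Trajectory: y = x tanθ − g x² (1 + tan²θ)/(2v₀²). With x = 630, y = −14.6, v₀ = 99.9, g = 10.0:
198.8 tan²θ − 630 tanθ + (184.2) = 0.
tanθ = [630 ± √(630² − 4 × 198.8 × (184.2))] / (2 × 198.8) = (630 ± 500.4) / 397.7, giving tanθ = 0.3260 or 2.842.
θ = 18.06° or 70.62°; the larger is 70.62°.

70.6°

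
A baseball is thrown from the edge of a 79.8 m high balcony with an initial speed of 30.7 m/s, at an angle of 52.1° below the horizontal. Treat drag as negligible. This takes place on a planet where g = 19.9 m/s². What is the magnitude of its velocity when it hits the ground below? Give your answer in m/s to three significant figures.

64.2 m/s

Horizontal component vₓ = 30.70 cos 52.1° = 18.86 m/s; vertical v_y0 = −24.22 m/s (downward).
The projectile lands when y = 79.8 + (−24.22) t − ½·19.9·t² = 0. Positive root: t = (−24.22 + √(24.22² + 2·19.9·79.8)) / 19.9 = (−24.22 + 61.34) / 19.9 = 1.865 s.
Vertical velocity at impact: v_y = v_y0 − g t = −24.22 − 19.9 × 1.865 = −61.34 m/s.
Speed: |v| = √(vₓ² + v_y²) = √(18.86² + 61.34²) = 64.18 m/s.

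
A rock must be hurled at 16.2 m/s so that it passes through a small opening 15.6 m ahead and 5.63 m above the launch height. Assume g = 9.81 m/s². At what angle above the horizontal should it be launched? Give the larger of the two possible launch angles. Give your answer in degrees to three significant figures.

68.6°

Trajectory: y = x tanθ − g x² (1 + tan²θ)/(2v₀²). With x = 15.6, y = 5.63, v₀ = 16.2, g = 9.81:
4.548 tan²θ − 15.6 tanθ + (10.18) = 0.
tanθ = [15.6 ± √(15.6² − 4 × 4.548 × (10.18))] / (2 × 4.548) = (15.6 ± 7.627) / 9.097, giving tanθ = 0.8764 or 2.553.
θ = 41.23° or 68.61°; the larger is 68.61°.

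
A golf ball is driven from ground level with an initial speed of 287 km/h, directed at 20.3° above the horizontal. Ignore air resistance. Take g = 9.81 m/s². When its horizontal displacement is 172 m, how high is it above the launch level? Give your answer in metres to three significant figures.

Convert: 287 km/h = 287/3.6 = 79.72 m/s.
Components: vₓ = 79.72 cos 20.3° = 74.77 m/s, v_y0 = 79.72 sin 20.3° = 27.66 m/s.
x = vₓ t ⇒ t = 172/74.77 = 2.300 s.
Height: y = v_y0 t − ½ g t² = 27.66 × 2.300 − 4.905 × 2.300² = 63.62 − 25.96 = 37.67 m.

37.7 m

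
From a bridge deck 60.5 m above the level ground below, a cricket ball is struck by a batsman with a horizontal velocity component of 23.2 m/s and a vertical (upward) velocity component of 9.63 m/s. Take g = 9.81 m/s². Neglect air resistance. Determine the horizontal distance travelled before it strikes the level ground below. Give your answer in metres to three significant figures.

With up positive and y = 0 at the ground: y(t) = 60.5 + (9.630) t − 4.905 t². Setting y = 0 and taking the positive root: t = [9.630 + √(9.630² + 2·9.81·60.5)] / 9.81 = (9.630 + 35.77) / 9.81 = 4.628 s.
Horizontal distance: R = vₓ t = 23.20 × 4.628 = 107.4 m.

107 m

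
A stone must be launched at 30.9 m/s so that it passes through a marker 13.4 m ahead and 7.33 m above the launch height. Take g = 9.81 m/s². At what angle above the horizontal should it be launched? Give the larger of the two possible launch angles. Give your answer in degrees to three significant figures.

85.9°

Trajectory: y = x tanθ − g x² (1 + tan²θ)/(2v₀²). With x = 13.4, y = 7.33, v₀ = 30.9, g = 9.81:
0.9224 tan²θ − 13.4 tanθ + (8.252) = 0.
tanθ = [13.4 ± √(13.4² − 4 × 0.9224 × (8.252))] / (2 × 0.9224) = (13.4 ± 12.21) / 1.845, giving tanθ = 0.6444 or 13.88.
θ = 32.80° or 85.88°; the larger is 85.88°.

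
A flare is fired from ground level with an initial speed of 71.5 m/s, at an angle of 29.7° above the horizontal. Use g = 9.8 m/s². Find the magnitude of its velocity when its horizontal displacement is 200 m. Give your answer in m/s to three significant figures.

62.2 m/s

Resolve: vₓ = 71.50 cos 29.7° = 62.11 m/s and v_y0 = 71.50 sin 29.7° = 35.43 m/s.
Time to reach x = 200 m: t = x/vₓ = 200/62.11 = 3.220 s.
Vertical velocity there: v_y = v_y0 − g t = 35.43 − 9.80 × 3.220 = 3.867 m/s.
Speed: √(vₓ² + v_y²) = √(62.11² + 3.867²) = 62.23 m/s.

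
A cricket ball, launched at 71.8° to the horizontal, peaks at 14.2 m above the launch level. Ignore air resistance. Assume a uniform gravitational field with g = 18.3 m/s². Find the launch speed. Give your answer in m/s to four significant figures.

24.00 m/s

At the peak v_y = 0, so v_y0 = √(2gH) = √(2 × 18.3 × 14.2) = 22.80 m/s.
v_y0 = v₀ sin θ ⇒ v₀ = 22.80 / sin 71.8° = 24.00 m/s.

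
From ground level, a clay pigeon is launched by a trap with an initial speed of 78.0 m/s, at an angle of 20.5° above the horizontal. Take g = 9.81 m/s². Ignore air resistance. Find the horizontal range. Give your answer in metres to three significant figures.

407 m

Resolve: vₓ = 78.00 cos 20.5° = 73.06 m/s and v_y0 = 78.00 sin 20.5° = 27.32 m/s.
Flight time T = 2 v_y0 / g = 5.569 s.
Range: R = vₓ T = 73.06 × 5.569 = 406.9 m.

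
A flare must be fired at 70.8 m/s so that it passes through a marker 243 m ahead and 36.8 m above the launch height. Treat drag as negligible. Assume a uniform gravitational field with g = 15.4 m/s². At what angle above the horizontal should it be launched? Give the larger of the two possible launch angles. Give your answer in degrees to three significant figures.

63.0°

Trajectory: y = x tanθ − g x² (1 + tan²θ)/(2v₀²). With x = 243, y = 36.8, v₀ = 70.8, g = 15.4:
90.71 tan²θ − 243 tanθ + (127.5) = 0.
tanθ = [243 ± √(243² − 4 × 90.71 × (127.5))] / (2 × 90.71) = (243 ± 113.1) / 181.4, giving tanθ = 0.7162 or 1.963.
θ = 35.61° or 63.00°; the larger is 63.00°.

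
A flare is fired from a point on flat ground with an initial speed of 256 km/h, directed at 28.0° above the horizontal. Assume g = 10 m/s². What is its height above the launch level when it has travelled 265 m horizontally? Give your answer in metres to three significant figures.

Convert: 256 km/h = 256/3.6 = 71.11 m/s.
Horizontal component vₓ = 71.11 cos 28.0° = 62.79 m/s; vertical v_y0 = 71.11 sin 28.0° = 33.38 m/s.
At x = 265 m, t = x/vₓ = 265/62.79 = 4.221 s.
Height: y = v_y0 t − ½ g t² = 33.38 × 4.221 − 5.000 × 4.221² = 140.9 − 89.07 = 51.84 m.

51.8 m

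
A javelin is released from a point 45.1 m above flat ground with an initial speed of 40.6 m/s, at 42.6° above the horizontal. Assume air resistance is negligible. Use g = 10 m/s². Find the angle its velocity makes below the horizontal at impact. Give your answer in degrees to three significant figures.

Horizontal component vₓ = 40.60 cos 42.6° = 29.89 m/s; vertical v_y0 = 40.60 sin 42.6° = 27.48 m/s.
Vertical motion (up positive, ground at y = 0): 5.000 t² − (27.48) t − 45.1 = 0, so t = (27.48 + √(27.48² + 2·10.0·45.1)) / 10.0 = (27.48 + 40.71) / 10.0 = 6.819 s.
At impact: v_y = v_y0 − g t = −40.71 m/s; vₓ = 29.89 m/s.
Angle below horizontal: arctan(|v_y|/vₓ) = arctan(40.71/29.89) = 53.72°.

53.7°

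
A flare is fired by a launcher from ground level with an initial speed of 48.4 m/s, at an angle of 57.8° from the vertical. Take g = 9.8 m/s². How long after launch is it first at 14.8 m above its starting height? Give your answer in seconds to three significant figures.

vₓ = 48.40 sin 57.8° = 40.96 m/s; v_y0 = 48.40 cos 57.8° = 25.79 m/s.
Set y = v_y0 t − ½ g t² = 14.8: 4.900 t² − 25.79 t + 14.8 = 0.
Quadratic formula: t = (25.79 ± √375.11) / 9.80 = (25.79 ± 19.37) / 9.80 → t = 0.6555 s or 4.608 s.
The first (ascending) time is 0.6555 s.

0.655 s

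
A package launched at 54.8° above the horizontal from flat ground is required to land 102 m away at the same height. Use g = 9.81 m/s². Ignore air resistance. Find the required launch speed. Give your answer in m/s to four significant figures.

32.59 m/s

On level ground R = v₀² sin 2θ / g ⇒ v₀ = √(gR / sin 2θ).
v₀ = √(9.81 × 102 / sin 109.6°) = √(1001 / 0.9421) = √1062.2 = 32.59 m/s.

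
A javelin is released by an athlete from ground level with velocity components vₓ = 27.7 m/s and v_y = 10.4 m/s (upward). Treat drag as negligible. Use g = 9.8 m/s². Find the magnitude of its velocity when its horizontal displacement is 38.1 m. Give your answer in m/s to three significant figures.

At x = 38.1 m, t = x/vₓ = 38.1/27.70 = 1.375 s.
Vertical velocity there: v_y = v_y0 − g t = 10.40 − 9.80 × 1.375 = −3.079 m/s.
Speed: √(vₓ² + v_y²) = √(27.70² + 3.079²) = 27.87 m/s.

27.9 m/s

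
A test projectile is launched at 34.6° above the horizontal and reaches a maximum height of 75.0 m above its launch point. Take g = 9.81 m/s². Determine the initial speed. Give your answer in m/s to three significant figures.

At the peak v_y = 0, so v_y0 = √(2gH) = √(2 × 9.81 × 75.0) = 38.36 m/s.
v_y0 = v₀ sin θ ⇒ v₀ = 38.36 / sin 34.6° = 67.55 m/s.

67.6 m/s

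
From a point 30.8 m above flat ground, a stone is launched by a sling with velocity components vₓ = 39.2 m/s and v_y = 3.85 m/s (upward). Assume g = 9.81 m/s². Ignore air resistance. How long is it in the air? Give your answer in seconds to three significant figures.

2.93 s

The projectile lands when y = 30.8 + (3.850) t − ½·9.81·t² = 0. Positive root: t = (3.850 + √(3.850² + 2·9.81·30.8)) / 9.81 = (3.850 + 24.88) / 9.81 = 2.929 s.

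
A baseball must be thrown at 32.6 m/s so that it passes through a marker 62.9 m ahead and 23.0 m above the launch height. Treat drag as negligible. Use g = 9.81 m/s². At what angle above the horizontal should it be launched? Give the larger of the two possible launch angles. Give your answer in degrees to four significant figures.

Trajectory: y = x tanθ − g x² (1 + tan²θ)/(2v₀²). With x = 62.9, y = 23.0, v₀ = 32.6, g = 9.81:
18.26 tan²θ − 62.9 tanθ + (41.26) = 0.
tanθ = [62.9 ± √(62.9² − 4 × 18.26 × (41.26))] / (2 × 18.26) = (62.9 ± 30.70) / 36.52, giving tanθ = 0.8816 or 2.563.
θ = 41.40° or 68.69°; the larger is 68.69°.

68.69°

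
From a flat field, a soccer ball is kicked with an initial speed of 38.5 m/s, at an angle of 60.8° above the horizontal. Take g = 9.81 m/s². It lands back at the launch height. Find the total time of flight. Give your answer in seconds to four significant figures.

Resolve: vₓ = 38.50 cos 60.8° = 18.78 m/s and v_y0 = 38.50 sin 60.8° = 33.61 m/s.
It returns to y = 0 when t = 2 v_y0 / g = 2(33.61)/9.81 = 6.852 s.

6.852 s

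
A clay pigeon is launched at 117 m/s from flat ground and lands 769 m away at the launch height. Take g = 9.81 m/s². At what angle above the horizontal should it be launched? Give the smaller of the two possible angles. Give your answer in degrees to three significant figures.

From R = (v₀²/g) sin 2θ: sin 2θ = 9.81 × 769 / 13689 = 0.5511.
2θ = 33.44° or 180° − 33.44° = 146.6°, so θ = 16.72° or 73.28°.
The smaller angle is 16.72°.

16.7°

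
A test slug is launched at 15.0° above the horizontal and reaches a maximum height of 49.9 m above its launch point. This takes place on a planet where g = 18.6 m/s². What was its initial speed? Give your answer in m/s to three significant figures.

At the peak v_y = 0, so v_y0 = √(2gH) = √(2 × 18.6 × 49.9) = 43.08 m/s.
v_y0 = v₀ sin θ ⇒ v₀ = 43.08 / sin 15.0° = 166.5 m/s.

166 m/s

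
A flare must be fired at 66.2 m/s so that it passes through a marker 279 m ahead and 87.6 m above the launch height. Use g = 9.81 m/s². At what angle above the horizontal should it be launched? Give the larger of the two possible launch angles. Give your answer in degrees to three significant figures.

66.9°

Trajectory: y = x tanθ − g x² (1 + tan²θ)/(2v₀²). With x = 279, y = 87.6, v₀ = 66.2, g = 9.81:
87.12 tan²θ − 279 tanθ + (174.7) = 0.
tanθ = [279 ± √(279² − 4 × 87.12 × (174.7))] / (2 × 87.12) = (279 ± 130.2) / 174.2, giving tanθ = 0.8540 or 2.348.
θ = 40.50° or 66.93°; the larger is 66.93°.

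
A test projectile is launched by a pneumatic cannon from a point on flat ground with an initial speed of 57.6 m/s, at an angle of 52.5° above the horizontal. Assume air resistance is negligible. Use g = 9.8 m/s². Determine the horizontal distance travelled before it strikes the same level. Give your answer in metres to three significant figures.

Horizontal component vₓ = 57.60 cos 52.5° = 35.06 m/s; vertical v_y0 = 57.60 sin 52.5° = 45.70 m/s.
Flight time T = 2 v_y0 / g = 9.326 s.
Range: R = vₓ T = 35.06 × 9.326 = 327.0 m.

327 m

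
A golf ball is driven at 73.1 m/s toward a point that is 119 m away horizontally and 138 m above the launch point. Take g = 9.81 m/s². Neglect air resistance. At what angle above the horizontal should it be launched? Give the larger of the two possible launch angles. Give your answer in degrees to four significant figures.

Trajectory: y = x tanθ − g x² (1 + tan²θ)/(2v₀²). With x = 119, y = 138, v₀ = 73.1, g = 9.81:
13.00 tan²θ − 119 tanθ + (151.0) = 0.
tanθ = [119 ± √(119² − 4 × 13.00 × (151.0))] / (2 × 13.00) = (119 ± 79.43) / 26.00, giving tanθ = 1.522 or 7.633.
θ = 56.69° or 82.54°; the larger is 82.54°.

82.54°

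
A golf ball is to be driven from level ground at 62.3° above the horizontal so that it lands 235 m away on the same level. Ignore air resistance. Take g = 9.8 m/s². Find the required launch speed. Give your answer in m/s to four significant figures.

On level ground R = v₀² sin 2θ / g ⇒ v₀ = √(gR / sin 2θ).
v₀ = √(9.80 × 235 / sin 124.6°) = √(2303 / 0.8231) = √2797.8 = 52.89 m/s.

52.89 m/s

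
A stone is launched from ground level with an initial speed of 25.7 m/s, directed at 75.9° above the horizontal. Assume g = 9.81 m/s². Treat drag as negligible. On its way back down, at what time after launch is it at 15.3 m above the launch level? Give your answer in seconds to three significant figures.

4.37 s

Horizontal component vₓ = 25.70 cos 75.9° = 6.261 m/s; vertical v_y0 = 25.70 sin 75.9° = 24.93 m/s.
Set y = v_y0 t − ½ g t² = 15.3: 4.905 t² − 24.93 t + 15.3 = 0.
Quadratic formula: t = (24.93 ± √321.11) / 9.81 = (24.93 ± 17.92) / 9.81 → t = 0.7142 s or 4.367 s.
The descending-branch root is 4.367 s.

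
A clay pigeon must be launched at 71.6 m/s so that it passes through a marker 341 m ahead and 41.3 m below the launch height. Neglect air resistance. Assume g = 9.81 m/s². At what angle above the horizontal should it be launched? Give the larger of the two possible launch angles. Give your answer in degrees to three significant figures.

70.6°

Trajectory: y = x tanθ − g x² (1 + tan²θ)/(2v₀²). With x = 341, y = −41.3, v₀ = 71.6, g = 9.81:
111.3 tan²θ − 341 tanθ + (69.96) = 0.
tanθ = [341 ± √(341² − 4 × 111.3 × (69.96))] / (2 × 111.3) = (341 ± 291.8) / 222.5, giving tanθ = 0.2211 or 2.844.
θ = 12.47° or 70.63°; the larger is 70.63°.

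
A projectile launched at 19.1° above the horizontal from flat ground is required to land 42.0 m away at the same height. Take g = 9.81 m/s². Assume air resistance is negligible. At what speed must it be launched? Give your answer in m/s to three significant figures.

25.8 m/s

Level-ground range: R = v₀² sin(2θ)/g, so v₀ = √(gR / sin 2θ).
v₀ = √(9.81 × 42.0 / sin 38.20°) = √(412.0 / 0.6184) = √666.26 = 25.81 m/s.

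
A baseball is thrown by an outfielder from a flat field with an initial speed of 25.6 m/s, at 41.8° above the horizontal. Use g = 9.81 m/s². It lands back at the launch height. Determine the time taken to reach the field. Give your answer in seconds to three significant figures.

3.48 s

Resolve: vₓ = 25.60 cos 41.8° = 19.08 m/s and v_y0 = 25.60 sin 41.8° = 17.06 m/s.
Landing at launch height ⇒ T = 2 v_y0 / g = 2 × 17.06 / 9.81 = 3.479 s.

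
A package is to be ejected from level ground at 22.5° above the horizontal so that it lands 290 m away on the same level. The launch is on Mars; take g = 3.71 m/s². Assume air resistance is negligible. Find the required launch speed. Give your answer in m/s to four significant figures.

Level-ground range: R = v₀² sin(2θ)/g, so v₀ = √(gR / sin 2θ).
v₀ = √(3.71 × 290 / sin 45.00°) = √(1076 / 0.7071) = √1521.6 = 39.01 m/s.

39.01 m/s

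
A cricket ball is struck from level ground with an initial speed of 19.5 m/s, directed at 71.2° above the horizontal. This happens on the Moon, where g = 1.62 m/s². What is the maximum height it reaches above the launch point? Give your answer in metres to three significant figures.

105 m

Horizontal component vₓ = 19.50 cos 71.2° = 6.284 m/s; vertical v_y0 = 19.50 sin 71.2° = 18.46 m/s.
Peak height H = v_y0² / (2g) = 340.76 / 3.240 = 105.2 m.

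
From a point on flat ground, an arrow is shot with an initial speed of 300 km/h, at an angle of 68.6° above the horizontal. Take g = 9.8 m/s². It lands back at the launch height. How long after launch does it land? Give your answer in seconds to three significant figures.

Convert: 300 km/h = 300/3.6 = 83.33 m/s.
Resolve: vₓ = 83.33 cos 68.6° = 30.41 m/s and v_y0 = 83.33 sin 68.6° = 77.59 m/s.
Landing at launch height ⇒ T = 2 v_y0 / g = 2 × 77.59 / 9.80 = 15.83 s.

15.8 s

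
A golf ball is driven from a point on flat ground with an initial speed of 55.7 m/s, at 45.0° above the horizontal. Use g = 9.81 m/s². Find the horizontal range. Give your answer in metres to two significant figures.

vₓ = 55.70 cos 45.0° = 39.39 m/s; v_y0 = 55.70 sin 45.0° = 39.39 m/s.
Time aloft: T = 2 v_y0 / g = 2 × 39.39 / 9.81 = 8.030 s.
Range: R = vₓ T = 39.39 × 8.030 = 316.3 m.

320 m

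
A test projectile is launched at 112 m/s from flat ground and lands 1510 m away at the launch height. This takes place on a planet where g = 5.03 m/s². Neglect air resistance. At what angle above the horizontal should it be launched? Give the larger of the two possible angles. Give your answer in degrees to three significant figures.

R = v₀² sin 2θ / g gives sin 2θ = gR/v₀² = 5.03·1510/112² = 0.6055.
2θ = 37.26° or 180° − 37.26° = 142.7°, so θ = 18.63° or 71.37°.
The larger angle is 71.37°.

71.4°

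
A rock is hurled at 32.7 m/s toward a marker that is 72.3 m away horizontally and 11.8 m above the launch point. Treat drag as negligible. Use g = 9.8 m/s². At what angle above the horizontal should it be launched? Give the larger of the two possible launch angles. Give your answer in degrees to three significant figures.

67.3°

Trajectory: y = x tanθ − g x² (1 + tan²θ)/(2v₀²). With x = 72.3, y = 11.8, v₀ = 32.7, g = 9.80:
23.95 tan²θ − 72.3 tanθ + (35.75) = 0.
tanθ = [72.3 ± √(72.3² − 4 × 23.95 × (35.75))] / (2 × 23.95) = (72.3 ± 42.44) / 47.91, giving tanθ = 0.6232 or 2.395.
θ = 31.93° or 67.34°; the larger is 67.34°.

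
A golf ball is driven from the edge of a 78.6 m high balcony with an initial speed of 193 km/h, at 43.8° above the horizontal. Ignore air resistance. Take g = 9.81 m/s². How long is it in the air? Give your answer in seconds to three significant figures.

Convert: 193 km/h = 193/3.6 = 53.61 m/s.
Horizontal component vₓ = 53.61 cos 43.8° = 38.69 m/s; vertical v_y0 = 53.61 sin 43.8° = 37.11 m/s.
With up positive and y = 0 at the ground: y(t) = 78.6 + (37.11) t − 4.905 t². Setting y = 0 and taking the positive root: t = [37.11 + √(37.11² + 2·9.81·78.6)] / 9.81 = (37.11 + 54.03) / 9.81 = 9.290 s.

9.29 s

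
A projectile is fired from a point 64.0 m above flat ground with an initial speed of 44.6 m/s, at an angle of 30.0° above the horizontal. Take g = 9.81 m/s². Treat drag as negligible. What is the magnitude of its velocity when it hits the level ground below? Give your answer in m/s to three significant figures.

57.0 m/s

Resolve: vₓ = 44.60 cos 30.0° = 38.62 m/s and v_y0 = 44.60 sin 30.0° = 22.30 m/s.
With up positive and y = 0 at the ground: y(t) = 64.0 + (22.30) t − 4.905 t². Setting y = 0 and taking the positive root: t = [22.30 + √(22.30² + 2·9.81·64.0)] / 9.81 = (22.30 + 41.87) / 9.81 = 6.541 s.
Vertical velocity at impact: v_y = v_y0 − g t = 22.30 − 9.81 × 6.541 = −41.87 m/s.
Speed: |v| = √(vₓ² + v_y²) = √(38.62² + 41.87²) = 56.96 m/s.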